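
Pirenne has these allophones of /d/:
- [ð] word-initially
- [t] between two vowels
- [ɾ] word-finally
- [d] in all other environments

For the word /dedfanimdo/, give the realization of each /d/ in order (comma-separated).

[ð], [d], [d]

Occurrence 1 (position 1): word-initially → [ð].
Occurrence 2 (position 3): no conditioning environment matches → elsewhere allophone [d].
Occurrence 3 (position 9): no conditioning environment matches → elsewhere allophone [d].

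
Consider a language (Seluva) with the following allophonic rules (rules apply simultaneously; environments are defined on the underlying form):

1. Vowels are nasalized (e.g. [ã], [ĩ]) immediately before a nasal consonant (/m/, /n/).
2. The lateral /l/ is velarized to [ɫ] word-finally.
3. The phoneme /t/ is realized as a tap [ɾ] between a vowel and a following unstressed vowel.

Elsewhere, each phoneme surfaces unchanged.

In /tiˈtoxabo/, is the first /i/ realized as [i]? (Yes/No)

/i/ — between /t/ and /t/; rule 1 does not apply here → [i].
The actual realization is [i], which matches [i].

Yes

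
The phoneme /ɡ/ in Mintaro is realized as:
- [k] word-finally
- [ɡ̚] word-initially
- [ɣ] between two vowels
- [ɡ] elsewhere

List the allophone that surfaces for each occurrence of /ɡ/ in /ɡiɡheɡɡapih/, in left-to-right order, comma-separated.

Occurrence 1 (position 1): word-initially → [ɡ̚].
Occurrence 2 (position 3): no conditioning environment matches → elsewhere allophone [ɡ].
Occurrence 3 (position 6): no conditioning environment matches → elsewhere allophone [ɡ].
Occurrence 4 (position 7): no conditioning environment matches → elsewhere allophone [ɡ].

[ɡ̚], [ɡ], [ɡ], [ɡ]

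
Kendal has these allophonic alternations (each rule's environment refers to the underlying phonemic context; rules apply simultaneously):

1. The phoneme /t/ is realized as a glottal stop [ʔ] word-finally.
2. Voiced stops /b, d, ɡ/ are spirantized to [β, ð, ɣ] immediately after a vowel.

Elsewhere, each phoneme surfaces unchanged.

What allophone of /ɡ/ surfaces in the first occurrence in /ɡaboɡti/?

/ɡ/ — word-initial; rule 2 does not apply here → [ɡ].

[ɡ]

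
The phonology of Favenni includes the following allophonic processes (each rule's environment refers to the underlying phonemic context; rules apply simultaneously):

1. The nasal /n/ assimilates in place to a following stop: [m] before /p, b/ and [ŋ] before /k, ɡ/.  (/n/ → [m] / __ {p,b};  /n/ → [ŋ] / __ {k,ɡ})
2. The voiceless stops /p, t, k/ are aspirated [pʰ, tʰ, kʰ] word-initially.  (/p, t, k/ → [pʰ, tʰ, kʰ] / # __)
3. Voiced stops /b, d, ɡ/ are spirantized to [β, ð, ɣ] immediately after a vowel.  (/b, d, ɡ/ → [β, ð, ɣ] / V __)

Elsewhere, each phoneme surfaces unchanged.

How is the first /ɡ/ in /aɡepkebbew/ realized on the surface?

[ɣ]

/ɡ/ (between /a/ and /e/) occurs immediately after a vowel → [ɣ] by rule 3.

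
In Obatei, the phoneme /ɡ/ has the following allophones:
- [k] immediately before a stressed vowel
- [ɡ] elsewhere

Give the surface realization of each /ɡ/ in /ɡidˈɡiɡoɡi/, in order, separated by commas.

[ɡ], [k], [ɡ], [ɡ]

Occurrence 1 (position 1): no conditioning environment matches → elsewhere allophone [ɡ].
Occurrence 2 (position 4): immediately before a stressed vowel → [k].
Occurrence 3 (position 6): no conditioning environment matches → elsewhere allophone [ɡ].
Occurrence 4 (position 8): no conditioning environment matches → elsewhere allophone [ɡ].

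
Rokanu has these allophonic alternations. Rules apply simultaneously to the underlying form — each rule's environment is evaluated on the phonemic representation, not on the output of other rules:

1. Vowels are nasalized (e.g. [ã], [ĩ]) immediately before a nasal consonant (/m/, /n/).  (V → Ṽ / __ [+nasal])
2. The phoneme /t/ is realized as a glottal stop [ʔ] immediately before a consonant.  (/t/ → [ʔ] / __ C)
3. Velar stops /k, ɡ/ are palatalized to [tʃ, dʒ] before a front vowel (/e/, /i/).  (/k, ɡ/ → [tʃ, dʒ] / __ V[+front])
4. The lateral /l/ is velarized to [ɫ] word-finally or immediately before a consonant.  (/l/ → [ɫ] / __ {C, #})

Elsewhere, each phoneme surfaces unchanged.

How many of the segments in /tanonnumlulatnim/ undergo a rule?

Segments that undergo a rule: /a/ → [ã] (rule 1); /o/ → [õ] (rule 1); /u/ → [ũ] (rule 1); /t/ → [ʔ] (rule 2); /i/ → [ĩ] (rule 1).
All other segments surface unchanged.

5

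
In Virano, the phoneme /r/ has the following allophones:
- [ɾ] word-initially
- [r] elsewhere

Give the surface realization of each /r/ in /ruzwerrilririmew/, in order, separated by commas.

Occurrence 1 (position 1): word-initially → [ɾ].
Occurrence 2 (position 6): no conditioning environment matches → elsewhere allophone [r].
Occurrence 3 (position 7): no conditioning environment matches → elsewhere allophone [r].
Occurrence 4 (position 10): no conditioning environment matches → elsewhere allophone [r].
Occurrence 5 (position 12): no conditioning environment matches → elsewhere allophone [r].

[ɾ], [r], [r], [r], [r]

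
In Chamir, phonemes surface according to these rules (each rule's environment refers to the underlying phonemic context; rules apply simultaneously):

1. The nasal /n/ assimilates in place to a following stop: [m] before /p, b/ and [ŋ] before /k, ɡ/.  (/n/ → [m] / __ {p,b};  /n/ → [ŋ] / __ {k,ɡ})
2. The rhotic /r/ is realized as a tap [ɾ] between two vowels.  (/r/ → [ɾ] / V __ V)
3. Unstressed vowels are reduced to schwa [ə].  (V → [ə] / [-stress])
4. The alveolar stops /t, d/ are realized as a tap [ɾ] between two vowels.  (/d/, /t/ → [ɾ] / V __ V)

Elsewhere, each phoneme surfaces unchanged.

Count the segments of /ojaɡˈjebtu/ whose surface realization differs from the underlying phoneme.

Segments that undergo a rule: /o/ → [ə] (rule 3); /a/ → [ə] (rule 3); /u/ → [ə] (rule 3).
All other segments surface unchanged.

3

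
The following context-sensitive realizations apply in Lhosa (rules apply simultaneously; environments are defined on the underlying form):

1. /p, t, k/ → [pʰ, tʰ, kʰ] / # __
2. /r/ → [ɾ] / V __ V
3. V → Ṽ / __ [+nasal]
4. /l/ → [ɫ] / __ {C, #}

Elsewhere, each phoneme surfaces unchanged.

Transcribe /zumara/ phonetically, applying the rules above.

[zũmaɾa]

/z/ (word-initial) is unaffected → [z].
Rule 3 applies to /u/ (between /z/ and /m/: before a nasal consonant) → [ũ].
/m/ (between /u/ and /a/): no rule targets it → [m].
/a/ — between /m/ and /r/; rule 3 does not apply here → [a].
/r/ (between /a/ and /a/) occurs between two vowels → [ɾ] by rule 2.
/a/ (word-final) fails the environment for rule 3, so it stays [a].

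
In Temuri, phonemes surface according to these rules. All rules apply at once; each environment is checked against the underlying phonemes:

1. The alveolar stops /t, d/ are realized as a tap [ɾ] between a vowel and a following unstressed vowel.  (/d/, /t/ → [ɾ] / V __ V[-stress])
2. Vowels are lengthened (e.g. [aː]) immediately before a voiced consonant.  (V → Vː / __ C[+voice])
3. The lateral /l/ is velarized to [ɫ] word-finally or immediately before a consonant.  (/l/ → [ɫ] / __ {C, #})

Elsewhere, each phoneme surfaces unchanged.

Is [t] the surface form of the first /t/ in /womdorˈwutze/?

/t/ (between /u/ and /z/): rule 1 targets it, but not between a vowel and a following unstressed vowel → unchanged [t].
The actual realization is [t], which matches [t].

Yes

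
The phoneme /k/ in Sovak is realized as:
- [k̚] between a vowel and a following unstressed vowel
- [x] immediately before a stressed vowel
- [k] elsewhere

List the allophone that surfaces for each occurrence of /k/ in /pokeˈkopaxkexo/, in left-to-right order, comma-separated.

Occurrence 1 (position 3): between a vowel and a following unstressed vowel → [k̚].
Occurrence 2 (position 5): immediately before a stressed vowel → [x].
Occurrence 3 (position 10): no conditioning environment matches → elsewhere allophone [k].

[k̚], [x], [k]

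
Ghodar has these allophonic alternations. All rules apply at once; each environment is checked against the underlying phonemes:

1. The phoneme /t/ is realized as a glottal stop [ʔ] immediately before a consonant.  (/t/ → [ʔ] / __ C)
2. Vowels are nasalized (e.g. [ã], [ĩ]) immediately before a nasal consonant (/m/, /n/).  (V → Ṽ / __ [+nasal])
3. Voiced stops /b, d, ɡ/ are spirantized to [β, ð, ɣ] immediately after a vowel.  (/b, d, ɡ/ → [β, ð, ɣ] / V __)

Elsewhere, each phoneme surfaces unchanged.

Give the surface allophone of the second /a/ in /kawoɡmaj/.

/a/ — between /m/ and /j/; rule 2 does not apply here → [a].

[a]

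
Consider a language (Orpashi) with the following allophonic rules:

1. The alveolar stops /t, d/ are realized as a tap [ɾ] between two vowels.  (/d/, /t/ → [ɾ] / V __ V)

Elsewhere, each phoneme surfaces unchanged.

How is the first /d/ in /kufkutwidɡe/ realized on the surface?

[d]

/d/ (between /i/ and /ɡ/) is in the target of rule 1 but the environment (between two vowels) is not met → [d].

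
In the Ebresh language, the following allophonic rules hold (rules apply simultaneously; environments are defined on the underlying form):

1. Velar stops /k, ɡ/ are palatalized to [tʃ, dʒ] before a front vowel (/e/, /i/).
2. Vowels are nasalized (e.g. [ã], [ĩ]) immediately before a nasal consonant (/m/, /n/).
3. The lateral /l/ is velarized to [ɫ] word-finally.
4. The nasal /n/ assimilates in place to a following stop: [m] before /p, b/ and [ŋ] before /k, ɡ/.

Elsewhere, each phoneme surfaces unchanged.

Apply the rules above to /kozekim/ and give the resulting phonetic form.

[kozetʃĩm]

/k/ (word-initial): rule 1 targets it, but not before a front vowel → unchanged [k].
/o/ — between /k/ and /z/; rule 2 does not apply here → [o].
/z/ — not in any rule's target class → [z].
/e/ (between /z/ and /k/) is in the target of rule 2 but the environment (before a nasal consonant) is not met → [e].
Rule 1 applies to /k/ (between /e/ and /i/: before a front vowel) → [tʃ].
/i/ (between /k/ and /m/) occurs before a nasal consonant → [ĩ] by rule 2.
/m/ stays [m].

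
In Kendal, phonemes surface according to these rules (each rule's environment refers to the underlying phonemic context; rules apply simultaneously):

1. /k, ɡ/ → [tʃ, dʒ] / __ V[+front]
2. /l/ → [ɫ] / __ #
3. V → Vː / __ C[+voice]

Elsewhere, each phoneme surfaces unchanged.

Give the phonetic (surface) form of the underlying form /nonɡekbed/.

[noːndʒekbeːd]

/n/ stays [n].
/o/ (between /n/ and /n/): before a voiced consonant, so rule 3 applies → [oː].
/n/ (between /o/ and /ɡ/) is unaffected → [n].
/ɡ/ (between /n/ and /e/) occurs before a front vowel → [dʒ] by rule 1.
/e/ — between /ɡ/ and /k/; rule 3 does not apply here → [e].
/k/ (between /e/ and /b/) is in the target of rule 1 but the environment (before a front vowel) is not met → [k].
/b/ — not in any rule's target class → [b].
/e/ meets the environment for rule 3 (before a voiced consonant) → [eː].
/d/ stays [d].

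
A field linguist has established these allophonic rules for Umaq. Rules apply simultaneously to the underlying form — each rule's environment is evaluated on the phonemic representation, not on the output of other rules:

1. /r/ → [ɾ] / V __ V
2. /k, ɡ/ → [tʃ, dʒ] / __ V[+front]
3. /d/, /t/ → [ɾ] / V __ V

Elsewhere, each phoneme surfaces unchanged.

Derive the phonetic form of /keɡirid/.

[tʃedʒiɾid]

/k/ meets the environment for rule 2 (before a front vowel) → [tʃ].
/e/ (between /k/ and /ɡ/) is unaffected → [e].
Rule 2 applies to /ɡ/ (between /e/ and /i/: before a front vowel) → [dʒ].
/i/ (between /ɡ/ and /r/) is unaffected → [i].
Rule 1 applies to /r/ (between /i/ and /i/: between two vowels) → [ɾ].
/i/ stays [i].
/d/ (word-final): rule 3 targets it, but not between two vowels → unchanged [d].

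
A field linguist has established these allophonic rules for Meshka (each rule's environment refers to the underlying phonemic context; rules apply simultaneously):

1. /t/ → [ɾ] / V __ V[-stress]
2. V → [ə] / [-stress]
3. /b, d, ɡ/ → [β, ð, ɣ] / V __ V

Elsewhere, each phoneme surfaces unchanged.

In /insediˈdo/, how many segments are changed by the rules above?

Segments that undergo a rule: /i/ → [ə] (rule 2); /e/ → [ə] (rule 2); /d/ → [ð] (rule 3); /i/ → [ə] (rule 2); /d/ → [ð] (rule 3).
All other segments surface unchanged.

5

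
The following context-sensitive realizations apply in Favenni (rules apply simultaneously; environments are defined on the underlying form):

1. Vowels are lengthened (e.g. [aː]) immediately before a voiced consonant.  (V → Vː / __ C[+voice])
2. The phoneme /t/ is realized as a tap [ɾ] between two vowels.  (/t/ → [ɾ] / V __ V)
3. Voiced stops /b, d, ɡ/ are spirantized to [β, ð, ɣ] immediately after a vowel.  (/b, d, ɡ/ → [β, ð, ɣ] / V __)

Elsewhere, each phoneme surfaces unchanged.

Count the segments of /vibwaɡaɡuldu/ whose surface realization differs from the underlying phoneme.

Segments that undergo a rule: /i/ → [iː] (rule 1); /b/ → [β] (rule 3); /a/ → [aː] (rule 1); /ɡ/ → [ɣ] (rule 3); /a/ → [aː] (rule 1); /ɡ/ → [ɣ] (rule 3); /u/ → [uː] (rule 1).
All other segments surface unchanged.

7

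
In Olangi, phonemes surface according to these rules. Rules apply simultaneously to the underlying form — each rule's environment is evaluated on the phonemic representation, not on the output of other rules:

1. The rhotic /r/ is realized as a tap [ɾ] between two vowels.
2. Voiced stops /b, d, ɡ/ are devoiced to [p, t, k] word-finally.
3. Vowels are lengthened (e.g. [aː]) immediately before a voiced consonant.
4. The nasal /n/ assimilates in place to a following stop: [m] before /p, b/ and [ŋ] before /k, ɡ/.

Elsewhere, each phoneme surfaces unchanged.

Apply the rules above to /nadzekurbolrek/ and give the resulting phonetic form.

[naːdzekuːrboːlrek]

/n/ (word-initial) fails the environment for rule 4, so it stays [n].
/a/ — between /n/ and /d/, before a voiced consonant — surfaces as [aː] (rule 3).
/d/ (between /a/ and /z/): rule 2 targets it, but not word-finally → unchanged [d].
/z/ stays [z].
/e/ (between /z/ and /k/) is in the target of rule 3 but the environment (before a voiced consonant) is not met → [e].
/k/ — not in any rule's target class → [k].
/u/ — between /k/ and /r/, before a voiced consonant — surfaces as [uː] (rule 3).
/r/ — between /u/ and /b/; rule 1 does not apply here → [r].
/b/ (between /r/ and /o/): rule 2 targets it, but not word-finally → unchanged [b].
/o/ (between /b/ and /l/): before a voiced consonant, so rule 3 applies → [oː].
/l/ (between /o/ and /r/) is unaffected → [l].
/r/ (between /l/ and /e/) fails the environment for rule 1, so it stays [r].
/e/ (between /r/ and /k/) is in the target of rule 3 but the environment (before a voiced consonant) is not met → [e].
/k/ — not in any rule's target class → [k].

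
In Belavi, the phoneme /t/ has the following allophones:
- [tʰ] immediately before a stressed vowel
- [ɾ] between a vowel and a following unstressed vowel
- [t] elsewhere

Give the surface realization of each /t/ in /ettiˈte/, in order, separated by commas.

Occurrence 1 (position 2): no conditioning environment matches → elsewhere allophone [t].
Occurrence 2 (position 3): no conditioning environment matches → elsewhere allophone [t].
Occurrence 3 (position 5): immediately before a stressed vowel → [tʰ].

[t], [t], [tʰ]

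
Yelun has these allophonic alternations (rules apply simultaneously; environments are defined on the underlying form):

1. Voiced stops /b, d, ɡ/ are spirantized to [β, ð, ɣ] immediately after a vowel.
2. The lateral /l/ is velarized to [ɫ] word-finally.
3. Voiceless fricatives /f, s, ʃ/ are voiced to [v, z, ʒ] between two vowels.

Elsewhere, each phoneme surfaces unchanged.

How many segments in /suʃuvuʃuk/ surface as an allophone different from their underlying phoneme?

Segments that undergo a rule: /ʃ/ → [ʒ] (rule 3); /ʃ/ → [ʒ] (rule 3).
All other segments surface unchanged.

2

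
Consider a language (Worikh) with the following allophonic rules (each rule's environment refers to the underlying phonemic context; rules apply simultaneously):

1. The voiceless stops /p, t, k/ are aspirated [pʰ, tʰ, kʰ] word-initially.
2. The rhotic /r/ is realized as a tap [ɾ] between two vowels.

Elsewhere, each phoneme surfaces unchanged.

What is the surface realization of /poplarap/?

/p/ meets the environment for rule 1 (word-initially) → [pʰ].
/o/ — not in any rule's target class → [o].
/p/ (between /o/ and /l/): rule 1 targets it, but not word-initially → unchanged [p].
/l/ (between /p/ and /a/): no rule targets it → [l].
/a/ (between /l/ and /r/): no rule targets it → [a].
/r/ — between /a/ and /a/, between two vowels — surfaces as [ɾ] (rule 2).
/a/ stays [a].
/p/ (word-final) is in the target of rule 1 but the environment (word-initially) is not met → [p].

[pʰoplaɾap]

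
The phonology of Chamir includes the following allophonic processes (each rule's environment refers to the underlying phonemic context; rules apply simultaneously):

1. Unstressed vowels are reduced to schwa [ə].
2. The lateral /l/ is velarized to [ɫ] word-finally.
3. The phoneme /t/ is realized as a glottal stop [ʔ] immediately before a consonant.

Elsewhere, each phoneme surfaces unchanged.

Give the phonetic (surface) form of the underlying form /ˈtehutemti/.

/t/ (word-initial) is in the target of rule 3 but the environment (immediately before a consonant) is not met → [t].
/e/ (between /t/ and /h/) is in the target of rule 1 but the environment (in an unstressed syllable) is not met → [e].
/h/ stays [h].
/u/ (between /h/ and /t/): in an unstressed syllable, so rule 1 applies → [ə].
/t/ (between /u/ and /e/) is in the target of rule 3 but the environment (immediately before a consonant) is not met → [t].
/e/ (between /t/ and /m/) occurs in an unstressed syllable → [ə] by rule 1.
/m/ — not in any rule's target class → [m].
/t/ (between /m/ and /i/) is in the target of rule 3 but the environment (immediately before a consonant) is not met → [t].
/i/ (word-final) occurs in an unstressed syllable → [ə] by rule 1.

[ˈtehətəmtə]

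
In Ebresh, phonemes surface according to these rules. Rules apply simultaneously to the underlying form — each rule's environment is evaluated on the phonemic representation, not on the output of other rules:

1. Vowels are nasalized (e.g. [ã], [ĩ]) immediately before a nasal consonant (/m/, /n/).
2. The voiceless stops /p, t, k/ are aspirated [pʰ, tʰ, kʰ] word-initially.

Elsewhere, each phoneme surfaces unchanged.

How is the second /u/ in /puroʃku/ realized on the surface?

[u]

/u/ (word-final): rule 1 targets it, but not before a nasal consonant → unchanged [u].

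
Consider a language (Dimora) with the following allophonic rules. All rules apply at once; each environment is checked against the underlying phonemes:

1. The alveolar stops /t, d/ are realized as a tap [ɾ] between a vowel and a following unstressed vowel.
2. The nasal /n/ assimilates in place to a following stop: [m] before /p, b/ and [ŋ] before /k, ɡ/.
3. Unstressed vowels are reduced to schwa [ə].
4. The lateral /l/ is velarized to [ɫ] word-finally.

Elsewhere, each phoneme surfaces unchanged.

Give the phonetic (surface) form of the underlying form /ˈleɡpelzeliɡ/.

/l/ (word-initial) is in the target of rule 4 but the environment (word-finally) is not met → [l].
/e/ (between /l/ and /ɡ/) fails the environment for rule 3, so it stays [e].
/e/ (between /p/ and /l/): in an unstressed syllable, so rule 3 applies → [ə].
/l/ (between /e/ and /z/): rule 4 targets it, but not word-finally → unchanged [l].
Rule 3 applies to /e/ (between /z/ and /l/: in an unstressed syllable) → [ə].
/l/ (between /e/ and /i/) fails the environment for rule 4, so it stays [l].
/i/ meets the environment for rule 3 (in an unstressed syllable) → [ə].

[ˈleɡpəlzələɡ]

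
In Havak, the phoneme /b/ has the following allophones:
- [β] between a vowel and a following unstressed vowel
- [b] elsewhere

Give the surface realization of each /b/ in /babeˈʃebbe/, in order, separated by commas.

[b], [β], [b], [b]

Occurrence 1 (position 1): no conditioning environment matches → elsewhere allophone [b].
Occurrence 2 (position 3): between a vowel and a following unstressed vowel → [β].
Occurrence 3 (position 7): no conditioning environment matches → elsewhere allophone [b].
Occurrence 4 (position 8): no conditioning environment matches → elsewhere allophone [b].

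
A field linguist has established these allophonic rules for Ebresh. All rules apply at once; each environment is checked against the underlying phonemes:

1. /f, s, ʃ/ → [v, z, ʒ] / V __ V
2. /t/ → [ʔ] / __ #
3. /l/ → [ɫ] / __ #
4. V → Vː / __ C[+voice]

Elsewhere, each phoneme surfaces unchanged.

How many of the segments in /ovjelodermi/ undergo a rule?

Segments that undergo a rule: /o/ → [oː] (rule 4); /e/ → [eː] (rule 4); /o/ → [oː] (rule 4); /e/ → [eː] (rule 4).
All other segments surface unchanged.

4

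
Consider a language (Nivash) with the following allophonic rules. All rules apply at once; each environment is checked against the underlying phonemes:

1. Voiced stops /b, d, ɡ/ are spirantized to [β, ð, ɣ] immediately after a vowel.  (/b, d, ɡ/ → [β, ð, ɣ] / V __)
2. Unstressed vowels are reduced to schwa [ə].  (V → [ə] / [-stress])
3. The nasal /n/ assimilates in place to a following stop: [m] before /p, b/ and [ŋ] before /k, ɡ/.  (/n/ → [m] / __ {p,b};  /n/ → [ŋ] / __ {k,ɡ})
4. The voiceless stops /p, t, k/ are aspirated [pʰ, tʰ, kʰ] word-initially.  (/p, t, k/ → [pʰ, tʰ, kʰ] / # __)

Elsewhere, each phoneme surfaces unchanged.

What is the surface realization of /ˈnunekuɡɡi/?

/n/ (word-initial) fails the environment for rule 3, so it stays [n].
/u/ (between /n/ and /n/) fails the environment for rule 2, so it stays [u].
/n/ — between /u/ and /e/; rule 3 does not apply here → [n].
/e/ (between /n/ and /k/) occurs in an unstressed syllable → [ə] by rule 2.
/k/ (between /e/ and /u/): rule 4 targets it, but not word-initially → unchanged [k].
/u/ meets the environment for rule 2 (in an unstressed syllable) → [ə].
/ɡ/ (between /u/ and /ɡ/) occurs immediately after a vowel → [ɣ] by rule 1.
/ɡ/ — between /ɡ/ and /i/; rule 1 does not apply here → [ɡ].
/i/ meets the environment for rule 2 (in an unstressed syllable) → [ə].

[ˈnunəkəɣɡə]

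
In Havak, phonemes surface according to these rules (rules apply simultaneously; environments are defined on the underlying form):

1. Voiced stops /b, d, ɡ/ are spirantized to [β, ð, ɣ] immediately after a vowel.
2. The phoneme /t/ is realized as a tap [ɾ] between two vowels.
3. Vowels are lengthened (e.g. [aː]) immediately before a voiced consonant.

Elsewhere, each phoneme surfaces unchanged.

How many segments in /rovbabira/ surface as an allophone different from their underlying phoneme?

4

Segments that undergo a rule: /o/ → [oː] (rule 3); /a/ → [aː] (rule 3); /b/ → [β] (rule 1); /i/ → [iː] (rule 3).
All other segments surface unchanged.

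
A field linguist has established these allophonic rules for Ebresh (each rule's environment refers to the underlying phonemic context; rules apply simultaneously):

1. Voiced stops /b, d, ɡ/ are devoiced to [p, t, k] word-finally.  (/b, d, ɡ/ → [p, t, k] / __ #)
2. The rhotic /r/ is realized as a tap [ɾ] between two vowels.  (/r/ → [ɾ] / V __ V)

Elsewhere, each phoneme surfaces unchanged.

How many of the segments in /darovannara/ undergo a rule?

Segments that undergo a rule: /r/ → [ɾ] (rule 2); /r/ → [ɾ] (rule 2).
All other segments surface unchanged.

2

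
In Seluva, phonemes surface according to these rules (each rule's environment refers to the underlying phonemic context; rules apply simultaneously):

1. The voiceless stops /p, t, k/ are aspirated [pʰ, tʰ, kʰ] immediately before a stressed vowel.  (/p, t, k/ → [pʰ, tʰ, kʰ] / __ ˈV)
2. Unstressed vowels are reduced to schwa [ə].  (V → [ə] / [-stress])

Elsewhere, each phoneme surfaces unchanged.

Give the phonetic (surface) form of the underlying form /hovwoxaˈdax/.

[həvwəxəˈdax]

Rule 2 applies to /o/ (between /h/ and /v/: in an unstressed syllable) → [ə].
Rule 2 applies to /o/ (between /w/ and /x/: in an unstressed syllable) → [ə].
/a/ (between /x/ and /d/) occurs in an unstressed syllable → [ə] by rule 2.
/a/ — between /d/ and /x/; rule 2 does not apply here → [a].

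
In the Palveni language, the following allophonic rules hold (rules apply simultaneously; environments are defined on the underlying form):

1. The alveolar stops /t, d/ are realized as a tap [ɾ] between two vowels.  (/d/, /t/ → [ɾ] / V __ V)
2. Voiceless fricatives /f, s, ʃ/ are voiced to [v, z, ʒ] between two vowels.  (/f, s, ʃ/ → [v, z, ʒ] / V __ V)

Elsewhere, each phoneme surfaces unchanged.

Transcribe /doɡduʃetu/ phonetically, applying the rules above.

[doɡduʒeɾu]

/d/ (word-initial): rule 1 targets it, but not between two vowels → unchanged [d].
/d/ (between /ɡ/ and /u/): rule 1 targets it, but not between two vowels → unchanged [d].
/ʃ/ (between /u/ and /e/) occurs between two vowels → [ʒ] by rule 2.
/t/ — between /e/ and /u/, between two vowels — surfaces as [ɾ] (rule 1).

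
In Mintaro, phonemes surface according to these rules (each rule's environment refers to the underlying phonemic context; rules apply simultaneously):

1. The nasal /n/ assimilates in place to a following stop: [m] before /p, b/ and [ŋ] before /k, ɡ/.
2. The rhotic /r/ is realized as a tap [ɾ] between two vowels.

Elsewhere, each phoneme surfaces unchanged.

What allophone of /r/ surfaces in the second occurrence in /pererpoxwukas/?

[r]

/r/ — between /e/ and /p/; rule 2 does not apply here → [r].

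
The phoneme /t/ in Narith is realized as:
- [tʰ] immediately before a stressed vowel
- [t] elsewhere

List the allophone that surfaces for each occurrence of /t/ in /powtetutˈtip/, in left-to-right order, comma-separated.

[t], [t], [t], [tʰ]

Occurrence 1 (position 4): no conditioning environment matches → elsewhere allophone [t].
Occurrence 2 (position 6): no conditioning environment matches → elsewhere allophone [t].
Occurrence 3 (position 8): no conditioning environment matches → elsewhere allophone [t].
Occurrence 4 (position 9): immediately before a stressed vowel → [tʰ].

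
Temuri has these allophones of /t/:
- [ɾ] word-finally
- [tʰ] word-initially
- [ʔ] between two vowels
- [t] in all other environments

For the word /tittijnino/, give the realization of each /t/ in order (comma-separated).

Occurrence 1 (position 1): word-initially → [tʰ].
Occurrence 2 (position 3): no conditioning environment matches → elsewhere allophone [t].
Occurrence 3 (position 4): no conditioning environment matches → elsewhere allophone [t].

[tʰ], [t], [t]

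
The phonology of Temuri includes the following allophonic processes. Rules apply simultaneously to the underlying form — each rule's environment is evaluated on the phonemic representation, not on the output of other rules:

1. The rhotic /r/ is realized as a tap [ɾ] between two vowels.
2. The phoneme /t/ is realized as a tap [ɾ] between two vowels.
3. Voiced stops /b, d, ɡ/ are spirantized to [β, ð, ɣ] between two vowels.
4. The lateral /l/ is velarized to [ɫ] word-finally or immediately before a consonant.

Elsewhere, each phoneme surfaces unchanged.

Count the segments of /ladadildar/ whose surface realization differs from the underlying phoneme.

Segments that undergo a rule: /d/ → [ð] (rule 3); /d/ → [ð] (rule 3); /l/ → [ɫ] (rule 4).
All other segments surface unchanged.

3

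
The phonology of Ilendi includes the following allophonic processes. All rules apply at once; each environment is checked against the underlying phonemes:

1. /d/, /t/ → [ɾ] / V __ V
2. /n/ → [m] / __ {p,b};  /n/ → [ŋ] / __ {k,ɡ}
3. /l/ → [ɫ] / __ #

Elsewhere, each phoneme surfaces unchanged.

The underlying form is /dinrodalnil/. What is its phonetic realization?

/d/ (word-initial) is in the target of rule 1 but the environment (between two vowels) is not met → [d].
/i/ (between /d/ and /n/): no rule targets it → [i].
/n/ (between /i/ and /r/): rule 2 targets it, but not before a labial or velar stop → unchanged [n].
/r/ (between /n/ and /o/): no rule targets it → [r].
/o/ (between /r/ and /d/) is unaffected → [o].
/d/ (between /o/ and /a/) occurs between two vowels → [ɾ] by rule 1.
/a/ stays [a].
/l/ (between /a/ and /n/) is in the target of rule 3 but the environment (word-finally) is not met → [l].
/n/ (between /l/ and /i/) fails the environment for rule 2, so it stays [n].
/i/ stays [i].
/l/ (word-final) occurs word-finally → [ɫ] by rule 3.

[dinroɾalniɫ]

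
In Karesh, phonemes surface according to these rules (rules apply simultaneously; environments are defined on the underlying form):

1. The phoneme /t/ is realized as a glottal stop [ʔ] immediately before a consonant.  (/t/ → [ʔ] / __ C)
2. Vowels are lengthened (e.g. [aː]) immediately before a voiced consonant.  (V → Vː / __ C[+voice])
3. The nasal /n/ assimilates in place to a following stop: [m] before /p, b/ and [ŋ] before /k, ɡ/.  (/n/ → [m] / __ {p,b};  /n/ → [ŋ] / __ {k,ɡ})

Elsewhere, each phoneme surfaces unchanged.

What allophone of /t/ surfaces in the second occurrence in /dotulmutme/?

Rule 1 applies to /t/ (between /u/ and /m/: immediately before a consonant) → [ʔ].

[ʔ]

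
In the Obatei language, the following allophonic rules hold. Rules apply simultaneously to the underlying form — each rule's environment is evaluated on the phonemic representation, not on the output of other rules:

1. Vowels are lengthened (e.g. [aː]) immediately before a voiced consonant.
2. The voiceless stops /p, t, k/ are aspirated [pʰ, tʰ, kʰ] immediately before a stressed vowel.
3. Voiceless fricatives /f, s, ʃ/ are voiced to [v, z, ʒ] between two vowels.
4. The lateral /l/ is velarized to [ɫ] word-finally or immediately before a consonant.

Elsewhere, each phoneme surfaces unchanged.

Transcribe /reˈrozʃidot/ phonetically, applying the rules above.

/r/ stays [r].
/e/ — between /r/ and /r/, before a voiced consonant — surfaces as [eː] (rule 1).
/r/ (between /e/ and /o/) is unaffected → [r].
/o/ (between /r/ and /z/) occurs before a voiced consonant → [oː] by rule 1.
/z/ (between /o/ and /ʃ/) is unaffected → [z].
/ʃ/ (between /z/ and /i/) is in the target of rule 3 but the environment (between two vowels) is not met → [ʃ].
/i/ (between /ʃ/ and /d/): before a voiced consonant, so rule 1 applies → [iː].
/d/ — not in any rule's target class → [d].
/o/ (between /d/ and /t/) fails the environment for rule 1, so it stays [o].
/t/ (word-final): rule 2 targets it, but not immediately before a stressed vowel → unchanged [t].

[reːˈroːzʃiːdot]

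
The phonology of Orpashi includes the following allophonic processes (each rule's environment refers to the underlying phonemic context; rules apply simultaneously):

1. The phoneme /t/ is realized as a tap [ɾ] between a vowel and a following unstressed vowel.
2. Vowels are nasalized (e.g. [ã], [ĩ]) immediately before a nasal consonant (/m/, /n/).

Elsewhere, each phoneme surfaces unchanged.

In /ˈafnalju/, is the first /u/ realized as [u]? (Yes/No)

/u/ — word-final; rule 2 does not apply here → [u].
The actual realization is [u], which matches [u].

Yes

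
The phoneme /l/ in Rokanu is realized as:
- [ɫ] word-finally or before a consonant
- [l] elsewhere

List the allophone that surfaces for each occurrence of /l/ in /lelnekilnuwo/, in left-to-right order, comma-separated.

Occurrence 1 (position 1): no conditioning environment matches → elsewhere allophone [l].
Occurrence 2 (position 3): word-finally or before a consonant → [ɫ].
Occurrence 3 (position 8): word-finally or before a consonant → [ɫ].

[l], [ɫ], [ɫ]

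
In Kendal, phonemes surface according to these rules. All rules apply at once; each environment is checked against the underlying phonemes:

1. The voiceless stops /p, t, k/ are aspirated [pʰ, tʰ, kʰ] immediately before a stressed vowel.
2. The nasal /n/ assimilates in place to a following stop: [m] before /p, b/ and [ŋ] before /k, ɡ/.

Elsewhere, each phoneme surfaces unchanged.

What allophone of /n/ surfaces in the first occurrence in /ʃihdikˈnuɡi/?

/n/ (between /k/ and /u/) is in the target of rule 2 but the environment (before a labial or velar stop) is not met → [n].

[n]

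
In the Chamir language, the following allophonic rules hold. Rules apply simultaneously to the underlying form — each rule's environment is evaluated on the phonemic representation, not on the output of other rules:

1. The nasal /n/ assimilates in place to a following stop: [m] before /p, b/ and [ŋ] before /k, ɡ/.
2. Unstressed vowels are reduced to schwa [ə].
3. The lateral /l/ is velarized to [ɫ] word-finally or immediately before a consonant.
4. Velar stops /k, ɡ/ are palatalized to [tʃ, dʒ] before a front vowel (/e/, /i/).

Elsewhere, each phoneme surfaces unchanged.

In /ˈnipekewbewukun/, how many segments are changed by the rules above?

6

Segments that undergo a rule: /e/ → [ə] (rule 2); /k/ → [tʃ] (rule 4); /e/ → [ə] (rule 2); /e/ → [ə] (rule 2); /u/ → [ə] (rule 2); /u/ → [ə] (rule 2).
All other segments surface unchanged.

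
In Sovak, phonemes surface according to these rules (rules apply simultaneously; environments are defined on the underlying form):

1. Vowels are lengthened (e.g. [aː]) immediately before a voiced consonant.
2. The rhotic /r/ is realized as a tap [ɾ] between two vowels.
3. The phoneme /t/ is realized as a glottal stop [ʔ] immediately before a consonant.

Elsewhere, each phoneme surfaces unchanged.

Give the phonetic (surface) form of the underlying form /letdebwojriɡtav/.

/l/ (word-initial): no rule targets it → [l].
/e/ (between /l/ and /t/): rule 1 targets it, but not before a voiced consonant → unchanged [e].
/t/ (between /e/ and /d/): immediately before a consonant, so rule 3 applies → [ʔ].
/d/ — not in any rule's target class → [d].
/e/ meets the environment for rule 1 (before a voiced consonant) → [eː].
/b/ (between /e/ and /w/) is unaffected → [b].
/w/ stays [w].
/o/ (between /w/ and /j/) occurs before a voiced consonant → [oː] by rule 1.
/j/ (between /o/ and /r/) is unaffected → [j].
/r/ — between /j/ and /i/; rule 2 does not apply here → [r].
/i/ (between /r/ and /ɡ/) occurs before a voiced consonant → [iː] by rule 1.
/ɡ/ (between /i/ and /t/): no rule targets it → [ɡ].
/t/ — between /ɡ/ and /a/; rule 3 does not apply here → [t].
/a/ meets the environment for rule 1 (before a voiced consonant) → [aː].
/v/ (word-final) is unaffected → [v].

[leʔdeːbwoːjriːɡtaːv]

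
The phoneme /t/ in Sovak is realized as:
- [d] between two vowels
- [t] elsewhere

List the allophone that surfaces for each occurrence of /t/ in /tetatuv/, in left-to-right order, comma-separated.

Occurrence 1 (position 1): no conditioning environment matches → elsewhere allophone [t].
Occurrence 2 (position 3): between two vowels → [d].
Occurrence 3 (position 5): between two vowels → [d].

[t], [d], [d]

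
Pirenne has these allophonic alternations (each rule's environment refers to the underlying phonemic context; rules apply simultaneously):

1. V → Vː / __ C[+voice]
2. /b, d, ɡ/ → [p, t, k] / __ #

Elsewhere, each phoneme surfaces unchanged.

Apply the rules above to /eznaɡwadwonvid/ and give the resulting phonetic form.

[eːznaːɡwaːdwoːnviːt]

/e/ (word-initial) occurs before a voiced consonant → [eː] by rule 1.
/a/ meets the environment for rule 1 (before a voiced consonant) → [aː].
/ɡ/ (between /a/ and /w/) is in the target of rule 2 but the environment (word-finally) is not met → [ɡ].
/a/ meets the environment for rule 1 (before a voiced consonant) → [aː].
/d/ (between /a/ and /w/) fails the environment for rule 2, so it stays [d].
Rule 1 applies to /o/ (between /w/ and /n/: before a voiced consonant) → [oː].
/i/ meets the environment for rule 1 (before a voiced consonant) → [iː].
/d/ (word-final): word-finally, so rule 2 applies → [t].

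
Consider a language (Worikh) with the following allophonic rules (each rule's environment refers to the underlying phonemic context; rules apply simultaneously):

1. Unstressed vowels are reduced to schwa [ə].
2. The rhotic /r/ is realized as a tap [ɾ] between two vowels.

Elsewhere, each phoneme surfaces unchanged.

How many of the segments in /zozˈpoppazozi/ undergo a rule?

Segments that undergo a rule: /o/ → [ə] (rule 1); /a/ → [ə] (rule 1); /o/ → [ə] (rule 1); /i/ → [ə] (rule 1).
All other segments surface unchanged.

4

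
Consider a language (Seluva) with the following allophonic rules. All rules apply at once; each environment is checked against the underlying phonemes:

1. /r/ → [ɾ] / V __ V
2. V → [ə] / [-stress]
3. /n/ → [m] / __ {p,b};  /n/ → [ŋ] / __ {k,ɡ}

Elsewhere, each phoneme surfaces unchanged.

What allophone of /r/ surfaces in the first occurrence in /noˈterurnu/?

[ɾ]

/r/ — between /e/ and /u/, between two vowels — surfaces as [ɾ] (rule 1).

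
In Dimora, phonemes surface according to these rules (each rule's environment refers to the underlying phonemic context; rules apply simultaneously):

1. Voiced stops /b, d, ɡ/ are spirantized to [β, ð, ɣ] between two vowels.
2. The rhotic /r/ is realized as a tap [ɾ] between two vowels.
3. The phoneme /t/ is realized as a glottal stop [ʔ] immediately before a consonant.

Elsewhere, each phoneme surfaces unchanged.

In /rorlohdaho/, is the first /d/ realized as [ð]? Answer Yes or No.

/d/ (between /h/ and /a/) fails the environment for rule 1, so it stays [d].
The actual realization is [d], not [ð].

No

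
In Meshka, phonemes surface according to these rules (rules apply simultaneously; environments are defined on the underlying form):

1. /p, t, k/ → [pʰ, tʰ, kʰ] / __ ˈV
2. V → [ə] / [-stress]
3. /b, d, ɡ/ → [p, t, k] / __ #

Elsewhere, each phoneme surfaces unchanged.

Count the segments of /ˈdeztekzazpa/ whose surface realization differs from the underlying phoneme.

Segments that undergo a rule: /e/ → [ə] (rule 2); /a/ → [ə] (rule 2); /a/ → [ə] (rule 2).
All other segments surface unchanged.

3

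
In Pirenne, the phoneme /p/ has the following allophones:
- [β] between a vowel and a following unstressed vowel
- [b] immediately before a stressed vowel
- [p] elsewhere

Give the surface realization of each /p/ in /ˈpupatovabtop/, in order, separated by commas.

[b], [β], [p]

Occurrence 1 (position 1): immediately before a stressed vowel → [b].
Occurrence 2 (position 3): between a vowel and a following unstressed vowel → [β].
Occurrence 3 (position 12): no conditioning environment matches → elsewhere allophone [p].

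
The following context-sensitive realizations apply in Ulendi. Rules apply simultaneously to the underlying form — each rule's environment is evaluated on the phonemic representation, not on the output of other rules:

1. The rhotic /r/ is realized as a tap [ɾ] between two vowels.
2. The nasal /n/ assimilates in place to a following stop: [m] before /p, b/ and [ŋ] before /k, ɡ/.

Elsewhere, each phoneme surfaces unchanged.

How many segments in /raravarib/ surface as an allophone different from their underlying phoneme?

2

Segments that undergo a rule: /r/ → [ɾ] (rule 1); /r/ → [ɾ] (rule 1).
All other segments surface unchanged.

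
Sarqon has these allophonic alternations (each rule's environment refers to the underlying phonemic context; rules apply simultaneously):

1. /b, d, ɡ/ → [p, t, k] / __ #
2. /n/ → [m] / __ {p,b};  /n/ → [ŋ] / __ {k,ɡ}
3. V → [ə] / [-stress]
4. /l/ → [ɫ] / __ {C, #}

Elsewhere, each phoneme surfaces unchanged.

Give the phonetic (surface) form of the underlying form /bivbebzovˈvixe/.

[bəvbəbzəvˈvixə]

/b/ — word-initial; rule 1 does not apply here → [b].
Rule 3 applies to /i/ (between /b/ and /v/: in an unstressed syllable) → [ə].
/v/ — not in any rule's target class → [v].
/b/ — between /v/ and /e/; rule 1 does not apply here → [b].
/e/ meets the environment for rule 3 (in an unstressed syllable) → [ə].
/b/ (between /e/ and /z/): rule 1 targets it, but not word-finally → unchanged [b].
/z/ — not in any rule's target class → [z].
/o/ (between /z/ and /v/): in an unstressed syllable, so rule 3 applies → [ə].
/v/ — not in any rule's target class → [v].
/v/ stays [v].
/i/ (between /v/ and /x/): rule 3 targets it, but not in an unstressed syllable → unchanged [i].
/x/ (between /i/ and /e/): no rule targets it → [x].
/e/ meets the environment for rule 3 (in an unstressed syllable) → [ə].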